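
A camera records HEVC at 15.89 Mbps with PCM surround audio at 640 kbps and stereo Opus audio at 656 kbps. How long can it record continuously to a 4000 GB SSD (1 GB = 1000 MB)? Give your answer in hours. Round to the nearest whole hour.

517 hours

Audio total: 640 + 656 = 1296 kbps = 1.296 Mbps.
Total bitrate: 15.89 + 1.296 = 17.186 Mbps.
Capacity: 4000 GB = 32,000,000 Mb.
Recording time: 32,000,000 / 17.186 = 1,861,981 s ≈ 517 hours.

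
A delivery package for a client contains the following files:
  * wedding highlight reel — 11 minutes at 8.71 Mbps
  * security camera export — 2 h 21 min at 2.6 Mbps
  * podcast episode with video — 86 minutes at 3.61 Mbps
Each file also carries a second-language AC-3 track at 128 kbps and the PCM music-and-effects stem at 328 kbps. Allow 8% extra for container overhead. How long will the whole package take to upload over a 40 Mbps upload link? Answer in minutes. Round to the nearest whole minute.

Audio total: 128 + 328 = 456 kbps = 0.456 Mbps.
wedding highlight reel: 9.166 Mbps × 660 s × 1.08 = 6533.5 Mb
security camera export: 3.056 Mbps × 8460 s × 1.08 = 27922.1 Mb
podcast episode with video: 4.066 Mbps × 5160 s × 1.08 = 22659.0 Mb
Total: 57114.6 Mb = 7139.3 MB.
At 40 Mbps: 57114.6 / 40 = 1428 s ≈ 23.8 minutes.

24 minutes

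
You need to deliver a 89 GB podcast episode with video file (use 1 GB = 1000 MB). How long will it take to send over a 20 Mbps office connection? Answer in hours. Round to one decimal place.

9.9 hours

File: 89 GB = 712000.0 Mb.
At 20 Mbps: 712000.0 / 20 = 35600.0 s ≈ 9.89 hours.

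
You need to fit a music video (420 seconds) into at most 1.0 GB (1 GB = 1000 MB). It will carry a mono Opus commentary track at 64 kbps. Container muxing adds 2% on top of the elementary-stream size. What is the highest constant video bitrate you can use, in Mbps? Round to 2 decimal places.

18.61 Mbps

Budget: 1.0 GB = 8000.0 Mb.
Stream payload after overhead: 8000.0 / 1.02 = 7843.1 Mb.
Total bitrate budget: 7843.1 Mb / 420 s = 18.674 Mbps.
Audio: 64 kbps = 0.064 Mbps.
Video: 18.674 − 0.064 = 18.610 Mbps.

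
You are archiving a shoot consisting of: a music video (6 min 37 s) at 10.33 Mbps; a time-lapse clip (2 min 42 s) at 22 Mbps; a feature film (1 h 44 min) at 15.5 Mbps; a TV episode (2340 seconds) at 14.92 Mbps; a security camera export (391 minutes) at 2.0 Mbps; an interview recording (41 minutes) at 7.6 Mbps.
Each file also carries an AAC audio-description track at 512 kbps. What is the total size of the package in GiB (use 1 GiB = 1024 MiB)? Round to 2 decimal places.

Audio: 512 kbps = 0.512 Mbps.
music video: 10.842 Mbps × 397 s = 4304.3 Mb
time-lapse clip: 22.512 Mbps × 162 s = 3646.9 Mb
feature film: 16.012 Mbps × 6240 s = 99914.9 Mb
TV episode: 15.432 Mbps × 2340 s = 36110.9 Mb
security camera export: 2.512 Mbps × 23460 s = 58931.5 Mb
interview recording: 8.112 Mbps × 2460 s = 19955.5 Mb
Total: 222864.0 Mb = 27858.0 MB.
= 25.94 GiB.

25.94 GiB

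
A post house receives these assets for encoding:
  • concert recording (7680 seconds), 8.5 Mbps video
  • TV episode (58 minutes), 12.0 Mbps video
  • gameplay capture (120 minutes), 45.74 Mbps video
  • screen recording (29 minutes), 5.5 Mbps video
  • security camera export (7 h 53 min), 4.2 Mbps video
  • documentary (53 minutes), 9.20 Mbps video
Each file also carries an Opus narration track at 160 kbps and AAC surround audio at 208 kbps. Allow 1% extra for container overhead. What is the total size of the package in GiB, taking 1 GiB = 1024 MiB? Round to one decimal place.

Audio total: 160 + 208 = 368 kbps = 0.368 Mbps.
concert recording: 8.868 Mbps × 7680 s × 1.01 = 68787.3 Mb
TV episode: 12.368 Mbps × 3480 s × 1.01 = 43471.0 Mb
gameplay capture: 46.108 Mbps × 7200 s × 1.01 = 335297.4 Mb
screen recording: 5.868 Mbps × 1740 s × 1.01 = 10312.4 Mb
security camera export: 4.568 Mbps × 28380 s × 1.01 = 130936.2 Mb
documentary: 9.568 Mbps × 3180 s × 1.01 = 30730.5 Mb
Total: 619534.9 Mb = 77441.9 MB.
= 72.12 GiB.

72.1 GiB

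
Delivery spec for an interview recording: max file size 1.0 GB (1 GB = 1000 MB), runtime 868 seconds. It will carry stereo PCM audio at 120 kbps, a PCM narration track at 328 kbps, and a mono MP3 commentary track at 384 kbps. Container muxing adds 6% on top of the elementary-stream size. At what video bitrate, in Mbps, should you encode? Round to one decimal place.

7.9 Mbps

Budget: 1.0 GB = 8000.0 Mb.
Stream payload after overhead: 8000.0 / 1.06 = 7547.2 Mb.
Total bitrate budget: 7547.2 Mb / 868 s = 8.695 Mbps.
Audio total: 120 + 328 + 384 = 832 kbps = 0.832 Mbps.
Video: 8.695 − 0.832 = 7.863 Mbps.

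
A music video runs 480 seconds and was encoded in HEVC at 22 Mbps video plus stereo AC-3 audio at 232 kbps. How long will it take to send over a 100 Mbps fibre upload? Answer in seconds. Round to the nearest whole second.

Audio: 232 kbps = 0.232 Mbps.
Total bitrate: 22.232 Mbps.
File: 22.232 Mbps × 480 s = 10671.4 Mb.
At 100 Mbps: 10671.4 / 100 = 106.7 s ≈ 107 seconds.

107 seconds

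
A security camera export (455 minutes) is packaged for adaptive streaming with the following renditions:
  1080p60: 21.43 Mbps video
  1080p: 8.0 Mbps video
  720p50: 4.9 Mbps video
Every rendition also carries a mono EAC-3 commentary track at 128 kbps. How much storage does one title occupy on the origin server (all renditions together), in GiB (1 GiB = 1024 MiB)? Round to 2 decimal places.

110.33 GiB

455 min = 27300 s
Audio: 128 kbps = 0.128 Mbps.
Sum of rendition bitrates: (21.43+0.128) + (8.0+0.128) + (4.9+0.128) = 34.714 Mbps.
× 27300 s = 947,692 Mb = 118,462 MB = 110.3 GiB.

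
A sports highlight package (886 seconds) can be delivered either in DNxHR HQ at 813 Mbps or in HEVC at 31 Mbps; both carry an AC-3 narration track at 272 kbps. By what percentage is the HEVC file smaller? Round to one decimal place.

Audio: 272 kbps = 0.272 Mbps.
DNxHR HQ: 813.272 Mbps × 886 s = 720559.0 Mb = 90.070 GB.
HEVC: 31.272 Mbps × 886 s = 27707.0 Mb = 3.463 GB.
Reduction: (1 − 3.463/90.070) × 100 = 96.15%.

96.2%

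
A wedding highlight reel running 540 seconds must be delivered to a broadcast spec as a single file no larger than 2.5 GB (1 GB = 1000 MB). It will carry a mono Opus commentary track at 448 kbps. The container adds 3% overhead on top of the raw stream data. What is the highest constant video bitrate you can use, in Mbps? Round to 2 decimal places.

35.51 Mbps

Budget: 2.5 GB = 20000.0 Mb.
Stream payload after overhead: 20000.0 / 1.03 = 19417.5 Mb.
Total bitrate budget: 19417.5 Mb / 540 s = 35.958 Mbps.
Audio: 448 kbps = 0.448 Mbps.
Video: 35.958 − 0.448 = 35.510 Mbps.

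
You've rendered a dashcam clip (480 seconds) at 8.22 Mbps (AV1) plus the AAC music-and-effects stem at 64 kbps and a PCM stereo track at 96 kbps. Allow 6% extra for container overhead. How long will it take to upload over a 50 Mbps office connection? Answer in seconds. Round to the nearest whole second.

85 seconds

Audio total: 64 + 96 = 160 kbps = 0.160 Mbps.
Total bitrate: 8.380 Mbps.
File: 8.380 Mbps × 480 s = 4022.4 Mb.
With 6% container overhead: ×1.06. → 4263.7 Mb.
At 50 Mbps: 4263.7 / 50 = 85.3 s ≈ 85.3 seconds.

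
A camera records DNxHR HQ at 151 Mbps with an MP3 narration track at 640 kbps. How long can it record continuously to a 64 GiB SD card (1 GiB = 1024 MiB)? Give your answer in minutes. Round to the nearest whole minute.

60 minutes

Audio: 640 kbps = 0.640 Mbps.
Total bitrate: 151 + 0.640 = 151.640 Mbps.
Capacity: 64 GiB = 549,756 Mb.
Recording time: 549,756 / 151.640 = 3,625 s ≈ 60.4 minutes.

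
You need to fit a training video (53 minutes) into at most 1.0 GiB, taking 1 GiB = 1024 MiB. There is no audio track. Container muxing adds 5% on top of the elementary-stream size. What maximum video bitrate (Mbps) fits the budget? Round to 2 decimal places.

Budget: 1.0 GiB = 8589.9 Mb.
Stream payload after overhead: 8589.9 / 1.05 = 8180.9 Mb.
53 min = 3180 s
Total bitrate budget: 8180.9 Mb / 3180 s = 2.573 Mbps.

2.57 Mbps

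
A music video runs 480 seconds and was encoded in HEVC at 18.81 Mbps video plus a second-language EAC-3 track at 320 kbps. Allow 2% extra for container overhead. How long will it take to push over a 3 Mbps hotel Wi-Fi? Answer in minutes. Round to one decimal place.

52.0 minutes

Audio: 320 kbps = 0.320 Mbps.
Total bitrate: 19.130 Mbps.
File: 19.130 Mbps × 480 s = 9182.4 Mb.
With 2% container overhead: ×1.02. → 9366.0 Mb.
At 3 Mbps: 9366.0 / 3 = 3122.0 s ≈ 52 minutes.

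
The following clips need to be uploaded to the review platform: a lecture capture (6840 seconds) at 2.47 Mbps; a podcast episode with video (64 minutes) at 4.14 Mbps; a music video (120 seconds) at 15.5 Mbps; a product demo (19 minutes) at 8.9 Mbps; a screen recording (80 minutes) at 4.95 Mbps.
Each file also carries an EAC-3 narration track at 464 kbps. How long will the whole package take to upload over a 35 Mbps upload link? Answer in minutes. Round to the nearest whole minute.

36 minutes

Audio: 464 kbps = 0.464 Mbps.
lecture capture: 2.934 Mbps × 6840 s = 20068.6 Mb
podcast episode with video: 4.604 Mbps × 3840 s = 17679.4 Mb
music video: 15.964 Mbps × 120 s = 1915.7 Mb
product demo: 9.364 Mbps × 1140 s = 10675.0 Mb
screen recording: 5.414 Mbps × 4800 s = 25987.2 Mb
Total: 76325.8 Mb = 9540.7 MB.
At 35 Mbps: 76325.8 / 35 = 2181 s ≈ 36.3 minutes.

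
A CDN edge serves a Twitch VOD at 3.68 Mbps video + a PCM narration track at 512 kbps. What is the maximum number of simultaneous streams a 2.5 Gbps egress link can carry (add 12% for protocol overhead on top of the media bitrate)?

532

Audio: 512 kbps = 0.512 Mbps.
Per-viewer media rate: 4.192 Mbps.
On the wire with 12% overhead: 4.695 Mbps.
2.5 Gbps = 2,500 Mbps; 2,500 / 4.695 = 532.48 → 532 viewers.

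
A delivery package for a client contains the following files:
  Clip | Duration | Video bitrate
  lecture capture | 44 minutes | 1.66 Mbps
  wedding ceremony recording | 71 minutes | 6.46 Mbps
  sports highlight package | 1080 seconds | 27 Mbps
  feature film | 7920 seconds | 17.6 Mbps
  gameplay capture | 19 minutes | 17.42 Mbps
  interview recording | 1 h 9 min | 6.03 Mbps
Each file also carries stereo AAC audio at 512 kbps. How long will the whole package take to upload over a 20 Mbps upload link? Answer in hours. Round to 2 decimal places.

Audio: 512 kbps = 0.512 Mbps.
lecture capture: 2.172 Mbps × 2640 s = 5734.1 Mb
wedding ceremony recording: 6.972 Mbps × 4260 s = 29700.7 Mb
sports highlight package: 27.512 Mbps × 1080 s = 29713.0 Mb
feature film: 18.112 Mbps × 7920 s = 143447.0 Mb
gameplay capture: 17.932 Mbps × 1140 s = 20442.5 Mb
interview recording: 6.542 Mbps × 4140 s = 27083.9 Mb
Total: 256121.2 Mb = 32015.1 MB.
At 20 Mbps: 256121.2 / 20 = 12806 s ≈ 3.56 hours.

3.56 hours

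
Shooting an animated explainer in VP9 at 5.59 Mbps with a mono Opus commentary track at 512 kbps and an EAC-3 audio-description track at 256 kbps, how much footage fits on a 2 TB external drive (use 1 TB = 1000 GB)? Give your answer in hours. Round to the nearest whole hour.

Audio total: 512 + 256 = 768 kbps = 0.768 Mbps.
Total bitrate: 5.59 + 0.768 = 6.358 Mbps.
Capacity: 2 TB = 16,000,000 Mb.
Recording time: 16,000,000 / 6.358 = 2,516,515 s ≈ 699 hours.

699 hours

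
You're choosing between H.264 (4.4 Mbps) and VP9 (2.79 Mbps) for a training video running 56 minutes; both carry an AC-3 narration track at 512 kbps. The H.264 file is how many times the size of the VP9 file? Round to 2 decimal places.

56 min = 3360 s
Audio: 512 kbps = 0.512 Mbps.
H.264: 4.912 Mbps × 3360 s = 16504.3 Mb = 1.921 GiB.
VP9: 3.302 Mbps × 3360 s = 11094.7 Mb = 1.292 GiB.
Ratio: 1.921 / 1.292 = 1.488.

1.49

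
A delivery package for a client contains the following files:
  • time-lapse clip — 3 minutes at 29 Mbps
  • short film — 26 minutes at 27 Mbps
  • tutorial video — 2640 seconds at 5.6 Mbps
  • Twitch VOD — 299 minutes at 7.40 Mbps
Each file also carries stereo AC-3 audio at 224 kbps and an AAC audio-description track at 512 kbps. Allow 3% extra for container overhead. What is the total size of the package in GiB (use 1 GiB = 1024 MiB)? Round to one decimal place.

25.3 GiB

Audio total: 224 + 512 = 736 kbps = 0.736 Mbps.
time-lapse clip: 29.736 Mbps × 180 s × 1.03 = 5513.1 Mb
short film: 27.736 Mbps × 1560 s × 1.03 = 44566.2 Mb
tutorial video: 6.336 Mbps × 2640 s × 1.03 = 17228.9 Mb
Twitch VOD: 8.136 Mbps × 17940 s × 1.03 = 150338.6 Mb
Total: 217646.7 Mb = 27205.8 MB.
= 25.34 GiB.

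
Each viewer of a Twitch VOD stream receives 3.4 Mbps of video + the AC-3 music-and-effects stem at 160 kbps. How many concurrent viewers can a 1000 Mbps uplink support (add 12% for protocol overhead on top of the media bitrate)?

250

Audio: 160 kbps = 0.160 Mbps.
Per-viewer media rate: 3.560 Mbps.
On the wire with 12% overhead: 3.987 Mbps.
1000 Mbps = 1,000 Mbps; 1,000 / 3.987 = 250.80 → 250 viewers.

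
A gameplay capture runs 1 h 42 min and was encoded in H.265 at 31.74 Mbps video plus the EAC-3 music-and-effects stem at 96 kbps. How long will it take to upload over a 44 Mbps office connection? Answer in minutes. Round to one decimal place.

73.8 minutes

1 h 42 min = 102 min = 6120 s
Audio: 96 kbps = 0.096 Mbps.
Total bitrate: 31.836 Mbps.
File: 31.836 Mbps × 6120 s = 194836.3 Mb.
At 44 Mbps: 194836.3 / 44 = 4428.1 s ≈ 73.8 minutes.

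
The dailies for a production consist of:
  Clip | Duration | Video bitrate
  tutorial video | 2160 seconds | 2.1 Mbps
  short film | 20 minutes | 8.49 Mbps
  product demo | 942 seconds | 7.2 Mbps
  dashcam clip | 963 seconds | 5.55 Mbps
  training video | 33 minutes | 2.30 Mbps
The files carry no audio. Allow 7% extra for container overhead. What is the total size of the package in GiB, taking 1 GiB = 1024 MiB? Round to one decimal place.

tutorial video: 2.100 Mbps × 2160 s × 1.07 = 4853.5 Mb
short film: 8.490 Mbps × 1200 s × 1.07 = 10901.2 Mb
product demo: 7.200 Mbps × 942 s × 1.07 = 7257.2 Mb
dashcam clip: 5.550 Mbps × 963 s × 1.07 = 5718.8 Mb
training video: 2.300 Mbps × 1980 s × 1.07 = 4872.8 Mb
Total: 33603.4 Mb = 4200.4 MB.
= 3.912 GiB.

3.9 GiB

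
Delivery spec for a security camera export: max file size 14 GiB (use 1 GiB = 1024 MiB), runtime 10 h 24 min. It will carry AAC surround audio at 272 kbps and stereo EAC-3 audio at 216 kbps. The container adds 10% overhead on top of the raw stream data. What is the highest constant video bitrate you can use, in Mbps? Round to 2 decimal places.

Budget: 14 GiB = 120259.1 Mb.
Stream payload after overhead: 120259.1 / 1.10 = 109326.4 Mb.
10 h 24 min = 624 min = 37440 s
Total bitrate budget: 109326.4 Mb / 37440 s = 2.920 Mbps.
Audio total: 272 + 216 = 488 kbps = 0.488 Mbps.
Video: 2.920 − 0.488 = 2.432 Mbps.

2.43 Mbps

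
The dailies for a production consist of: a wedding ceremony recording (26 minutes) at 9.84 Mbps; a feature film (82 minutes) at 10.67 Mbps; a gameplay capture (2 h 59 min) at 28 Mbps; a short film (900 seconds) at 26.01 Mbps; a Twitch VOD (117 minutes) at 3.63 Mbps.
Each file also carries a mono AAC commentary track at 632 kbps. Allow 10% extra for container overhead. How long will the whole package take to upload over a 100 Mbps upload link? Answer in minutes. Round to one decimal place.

79.4 minutes

Audio: 632 kbps = 0.632 Mbps.
wedding ceremony recording: 10.472 Mbps × 1560 s × 1.10 = 17970.0 Mb
feature film: 11.302 Mbps × 4920 s × 1.10 = 61166.4 Mb
gameplay capture: 28.632 Mbps × 10740 s × 1.10 = 338258.4 Mb
short film: 26.642 Mbps × 900 s × 1.10 = 26375.6 Mb
Twitch VOD: 4.262 Mbps × 7020 s × 1.10 = 32911.2 Mb
Total: 476681.6 Mb = 59585.2 MB.
At 100 Mbps: 476681.6 / 100 = 4767 s ≈ 79.4 minutes.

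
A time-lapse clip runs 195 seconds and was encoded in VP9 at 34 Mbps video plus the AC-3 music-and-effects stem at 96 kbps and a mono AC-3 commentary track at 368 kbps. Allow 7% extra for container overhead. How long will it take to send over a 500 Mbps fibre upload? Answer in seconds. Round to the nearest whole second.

Audio total: 96 + 368 = 464 kbps = 0.464 Mbps.
Total bitrate: 34.464 Mbps.
File: 34.464 Mbps × 195 s = 6720.5 Mb.
With 7% container overhead: ×1.07. → 7190.9 Mb.
At 500 Mbps: 7190.9 / 500 = 14.4 s ≈ 14.4 seconds.

14 seconds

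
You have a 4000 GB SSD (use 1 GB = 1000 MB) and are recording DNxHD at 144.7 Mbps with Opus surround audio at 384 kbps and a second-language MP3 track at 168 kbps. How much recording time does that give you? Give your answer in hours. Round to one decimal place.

Audio total: 384 + 168 = 552 kbps = 0.552 Mbps.
Total bitrate: 144.7 + 0.552 = 145.252 Mbps.
Capacity: 4000 GB = 32,000,000 Mb.
Recording time: 32,000,000 / 145.252 = 220,307 s ≈ 61.2 hours.

61.2 hours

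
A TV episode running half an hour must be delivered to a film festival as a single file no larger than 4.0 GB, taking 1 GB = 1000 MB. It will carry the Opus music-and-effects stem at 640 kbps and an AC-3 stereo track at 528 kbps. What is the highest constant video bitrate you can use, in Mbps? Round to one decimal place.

Budget: 4.0 GB = 32000.0 Mb.
30 min = 1800 s
Total bitrate budget: 32000.0 Mb / 1800 s = 17.778 Mbps.
Audio total: 640 + 528 = 1168 kbps = 1.168 Mbps.
Video: 17.778 − 1.168 = 16.610 Mbps.

16.6 Mbps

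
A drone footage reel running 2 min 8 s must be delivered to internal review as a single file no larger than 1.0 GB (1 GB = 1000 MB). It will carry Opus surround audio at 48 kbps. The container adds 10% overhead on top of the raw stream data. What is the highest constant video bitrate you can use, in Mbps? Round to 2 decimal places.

Budget: 1.0 GB = 8000.0 Mb.
Stream payload after overhead: 8000.0 / 1.10 = 7272.7 Mb.
2 min 8 s = 128 s
Total bitrate budget: 7272.7 Mb / 128 s = 56.818 Mbps.
Audio: 48 kbps = 0.048 Mbps.
Video: 56.818 − 0.048 = 56.770 Mbps.

56.77 Mbps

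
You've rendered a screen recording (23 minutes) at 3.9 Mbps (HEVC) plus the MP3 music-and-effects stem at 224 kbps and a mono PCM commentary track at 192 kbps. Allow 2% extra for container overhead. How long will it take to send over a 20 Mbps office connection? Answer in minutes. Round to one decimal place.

23 min = 1380 s
Audio total: 224 + 192 = 416 kbps = 0.416 Mbps.
Total bitrate: 4.316 Mbps.
File: 4.316 Mbps × 1380 s = 5956.1 Mb.
With 2% container overhead: ×1.02. → 6075.2 Mb.
At 20 Mbps: 6075.2 / 20 = 303.8 s ≈ 5.06 minutes.

5.1 minutes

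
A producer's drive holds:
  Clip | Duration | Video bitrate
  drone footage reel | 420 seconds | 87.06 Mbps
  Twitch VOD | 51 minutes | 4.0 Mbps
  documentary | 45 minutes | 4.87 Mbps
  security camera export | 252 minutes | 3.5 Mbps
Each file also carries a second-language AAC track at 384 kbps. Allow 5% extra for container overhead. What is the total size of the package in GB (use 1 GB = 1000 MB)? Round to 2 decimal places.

Audio: 384 kbps = 0.384 Mbps.
drone footage reel: 87.444 Mbps × 420 s × 1.05 = 38562.8 Mb
Twitch VOD: 4.384 Mbps × 3060 s × 1.05 = 14085.8 Mb
documentary: 5.254 Mbps × 2700 s × 1.05 = 14895.1 Mb
security camera export: 3.884 Mbps × 15120 s × 1.05 = 61662.4 Mb
Total: 129206.1 Mb = 16150.8 MB.
= 16.15 GB.

16.15 GB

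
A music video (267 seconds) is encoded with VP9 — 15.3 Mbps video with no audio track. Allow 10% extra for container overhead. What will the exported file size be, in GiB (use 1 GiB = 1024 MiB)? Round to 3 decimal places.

Total bitrate: 15.3 Mbps.
Stream data: 15.300 Mbps × 267 s = 4085.1 Mb.
With 10% container overhead: ×1.10.
4,494 Mb = 561,701,250 bytes ÷ 1,073,741,824 = 0.5231 GiB.

0.523 GiB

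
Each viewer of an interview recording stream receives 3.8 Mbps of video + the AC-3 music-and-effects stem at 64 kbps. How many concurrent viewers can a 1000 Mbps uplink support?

258

Audio: 64 kbps = 0.064 Mbps.
Per-viewer media rate: 3.864 Mbps.
1000 Mbps = 1,000 Mbps; 1,000 / 3.864 = 258.80 → 258 viewers.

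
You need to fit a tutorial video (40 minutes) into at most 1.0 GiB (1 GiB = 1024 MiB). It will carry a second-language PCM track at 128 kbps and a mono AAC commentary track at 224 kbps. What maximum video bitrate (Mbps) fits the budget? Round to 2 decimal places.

3.23 Mbps

Budget: 1.0 GiB = 8589.9 Mb.
40 min = 2400 s
Total bitrate budget: 8589.9 Mb / 2400 s = 3.579 Mbps.
Audio total: 128 + 224 = 352 kbps = 0.352 Mbps.
Video: 3.579 − 0.352 = 3.227 Mbps.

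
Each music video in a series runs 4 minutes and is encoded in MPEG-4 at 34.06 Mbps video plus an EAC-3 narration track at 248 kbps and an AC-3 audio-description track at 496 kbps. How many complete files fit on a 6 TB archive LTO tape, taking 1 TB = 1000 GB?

4 min = 240 s
Audio total: 248 + 496 = 744 kbps = 0.744 Mbps.
Total bitrate: 34.804 Mbps.
Per item: 34.804 Mbps × 240 s = 8,353 Mb = 1,044 MB.
Capacity: 6 TB = 48,000,000 Mb; 5746.47 items → 5746 complete.

5746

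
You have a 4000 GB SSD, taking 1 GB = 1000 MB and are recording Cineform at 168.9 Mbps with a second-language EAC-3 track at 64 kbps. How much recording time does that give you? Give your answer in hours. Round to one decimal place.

52.6 hours

Audio: 64 kbps = 0.064 Mbps.
Total bitrate: 168.9 + 0.064 = 168.964 Mbps.
Capacity: 4000 GB = 32,000,000 Mb.
Recording time: 32,000,000 / 168.964 = 189,389 s ≈ 52.6 hours.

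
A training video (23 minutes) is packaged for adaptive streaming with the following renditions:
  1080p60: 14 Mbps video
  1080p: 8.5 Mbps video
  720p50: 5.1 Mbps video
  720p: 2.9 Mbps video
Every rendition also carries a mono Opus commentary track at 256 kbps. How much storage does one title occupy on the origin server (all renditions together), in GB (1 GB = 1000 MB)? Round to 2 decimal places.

23 min = 1380 s
Audio: 256 kbps = 0.256 Mbps.
Sum of rendition bitrates: (14+0.256) + (8.5+0.256) + (5.1+0.256) + (2.9+0.256) = 31.524 Mbps.
× 1380 s = 43,503 Mb = 5,438 MB = 5.438 GB.

5.44 GB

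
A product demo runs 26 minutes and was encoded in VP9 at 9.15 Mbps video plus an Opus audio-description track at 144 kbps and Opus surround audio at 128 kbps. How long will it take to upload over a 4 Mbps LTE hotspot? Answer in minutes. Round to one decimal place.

61.2 minutes

26 min = 1560 s
Audio total: 144 + 128 = 272 kbps = 0.272 Mbps.
Total bitrate: 9.422 Mbps.
File: 9.422 Mbps × 1560 s = 14698.3 Mb.
At 4 Mbps: 14698.3 / 4 = 3674.6 s ≈ 61.2 minutes.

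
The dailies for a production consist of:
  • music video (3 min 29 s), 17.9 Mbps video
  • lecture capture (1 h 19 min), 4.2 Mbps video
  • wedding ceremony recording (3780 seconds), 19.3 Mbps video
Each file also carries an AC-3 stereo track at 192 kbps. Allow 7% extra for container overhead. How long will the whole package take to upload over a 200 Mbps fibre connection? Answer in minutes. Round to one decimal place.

Audio: 192 kbps = 0.192 Mbps.
music video: 18.092 Mbps × 209 s × 1.07 = 4045.9 Mb
lecture capture: 4.392 Mbps × 4740 s × 1.07 = 22275.3 Mb
wedding ceremony recording: 19.492 Mbps × 3780 s × 1.07 = 78837.3 Mb
Total: 105158.6 Mb = 13144.8 MB.
At 200 Mbps: 105158.6 / 200 = 526 s ≈ 8.76 minutes.

8.8 minutes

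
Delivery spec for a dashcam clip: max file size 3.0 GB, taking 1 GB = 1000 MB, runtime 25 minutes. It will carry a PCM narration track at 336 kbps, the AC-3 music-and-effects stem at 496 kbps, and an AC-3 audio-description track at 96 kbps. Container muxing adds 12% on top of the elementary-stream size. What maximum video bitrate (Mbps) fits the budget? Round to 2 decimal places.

13.36 Mbps

Budget: 3.0 GB = 24000.0 Mb.
Stream payload after overhead: 24000.0 / 1.12 = 21428.6 Mb.
25 min = 1500 s
Total bitrate budget: 21428.6 Mb / 1500 s = 14.286 Mbps.
Audio total: 336 + 496 + 96 = 928 kbps = 0.928 Mbps.
Video: 14.286 − 0.928 = 13.358 Mbps.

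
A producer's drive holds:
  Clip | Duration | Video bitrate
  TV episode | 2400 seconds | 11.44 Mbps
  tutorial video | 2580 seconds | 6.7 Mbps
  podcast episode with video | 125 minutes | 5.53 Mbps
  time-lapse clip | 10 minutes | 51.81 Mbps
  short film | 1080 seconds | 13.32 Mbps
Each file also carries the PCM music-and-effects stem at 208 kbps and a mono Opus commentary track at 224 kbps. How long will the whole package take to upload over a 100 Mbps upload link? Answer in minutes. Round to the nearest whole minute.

Audio total: 208 + 224 = 432 kbps = 0.432 Mbps.
TV episode: 11.872 Mbps × 2400 s = 28492.8 Mb
tutorial video: 7.132 Mbps × 2580 s = 18400.6 Mb
podcast episode with video: 5.962 Mbps × 7500 s = 44715.0 Mb
time-lapse clip: 52.242 Mbps × 600 s = 31345.2 Mb
short film: 13.752 Mbps × 1080 s = 14852.2 Mb
Total: 137805.7 Mb = 17225.7 MB.
At 100 Mbps: 137805.7 / 100 = 1378 s ≈ 23 minutes.

23 minutes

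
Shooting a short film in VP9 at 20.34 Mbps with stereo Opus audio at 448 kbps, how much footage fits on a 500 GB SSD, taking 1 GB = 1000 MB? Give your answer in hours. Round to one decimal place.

Audio: 448 kbps = 0.448 Mbps.
Total bitrate: 20.34 + 0.448 = 20.788 Mbps.
Capacity: 500 GB = 4,000,000 Mb.
Recording time: 4,000,000 / 20.788 = 192,419 s ≈ 53.4 hours.

53.4 hours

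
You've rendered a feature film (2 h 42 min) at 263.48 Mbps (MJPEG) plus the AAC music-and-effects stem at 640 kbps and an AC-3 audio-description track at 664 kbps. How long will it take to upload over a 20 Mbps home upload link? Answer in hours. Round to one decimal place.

35.7 hours

2 h 42 min = 162 min = 9720 s
Audio total: 640 + 664 = 1304 kbps = 1.304 Mbps.
Total bitrate: 264.784 Mbps.
File: 264.784 Mbps × 9720 s = 2573700.5 Mb.
At 20 Mbps: 2573700.5 / 20 = 128685.0 s ≈ 35.7 hours.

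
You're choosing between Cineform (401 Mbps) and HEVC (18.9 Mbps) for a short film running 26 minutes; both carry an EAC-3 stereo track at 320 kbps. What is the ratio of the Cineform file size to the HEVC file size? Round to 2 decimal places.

20.88

26 min = 1560 s
Audio: 320 kbps = 0.320 Mbps.
Cineform: 401.320 Mbps × 1560 s = 626059.2 Mb = 78.257 GB.
HEVC: 19.220 Mbps × 1560 s = 29983.2 Mb = 3.748 GB.
Ratio: 78.257 / 3.748 = 20.880.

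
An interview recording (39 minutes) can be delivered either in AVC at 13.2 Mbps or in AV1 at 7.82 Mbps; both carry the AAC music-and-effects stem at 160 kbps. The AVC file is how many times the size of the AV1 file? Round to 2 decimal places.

1.67

39 min = 2340 s
Audio: 160 kbps = 0.160 Mbps.
AVC: 13.360 Mbps × 2340 s = 31262.4 Mb = 3.639 GiB.
AV1: 7.980 Mbps × 2340 s = 18673.2 Mb = 2.174 GiB.
Ratio: 3.639 / 2.174 = 1.674.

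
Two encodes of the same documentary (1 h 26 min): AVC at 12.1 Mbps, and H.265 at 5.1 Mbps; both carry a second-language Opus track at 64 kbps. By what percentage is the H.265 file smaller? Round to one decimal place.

1 h 26 min = 86 min = 5160 s
Audio: 64 kbps = 0.064 Mbps.
AVC: 12.164 Mbps × 5160 s = 62766.2 Mb = 7.846 GB.
H.265: 5.164 Mbps × 5160 s = 26646.2 Mb = 3.331 GB.
Reduction: (1 − 3.331/7.846) × 100 = 57.55%.

57.5%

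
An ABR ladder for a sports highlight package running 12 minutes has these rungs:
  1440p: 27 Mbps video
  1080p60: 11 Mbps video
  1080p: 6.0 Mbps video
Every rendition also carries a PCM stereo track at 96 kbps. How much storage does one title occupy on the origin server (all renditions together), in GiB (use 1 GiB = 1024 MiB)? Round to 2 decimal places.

3.71 GiB

12 min = 720 s
Audio: 96 kbps = 0.096 Mbps.
Sum of rendition bitrates: (27+0.096) + (11+0.096) + (6.0+0.096) = 44.288 Mbps.
× 720 s = 31,887 Mb = 3,986 MB = 3.712 GiB.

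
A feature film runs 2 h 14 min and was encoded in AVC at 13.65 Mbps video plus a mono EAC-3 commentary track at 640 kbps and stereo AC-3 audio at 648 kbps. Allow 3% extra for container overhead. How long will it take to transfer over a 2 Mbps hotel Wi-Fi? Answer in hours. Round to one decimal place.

2 h 14 min = 134 min = 8040 s
Audio total: 640 + 648 = 1288 kbps = 1.288 Mbps.
Total bitrate: 14.938 Mbps.
File: 14.938 Mbps × 8040 s = 120101.5 Mb.
With 3% container overhead: ×1.03. → 123704.6 Mb.
At 2 Mbps: 123704.6 / 2 = 61852.3 s ≈ 17.2 hours.

17.2 hours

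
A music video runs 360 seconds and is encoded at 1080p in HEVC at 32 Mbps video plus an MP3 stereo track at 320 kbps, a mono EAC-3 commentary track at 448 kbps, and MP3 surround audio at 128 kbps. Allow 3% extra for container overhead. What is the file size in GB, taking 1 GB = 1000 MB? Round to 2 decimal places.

1.52 GB

Audio total: 320 + 448 + 128 = 896 kbps = 0.896 Mbps.
Total bitrate: 32 + 0.896 = 32.896 Mbps.
Stream data: 32.896 Mbps × 360 s = 11842.6 Mb.
With 3% container overhead: ×1.03.
12,198 Mb ÷ 8 = 1,525 MB → 1.525 GB.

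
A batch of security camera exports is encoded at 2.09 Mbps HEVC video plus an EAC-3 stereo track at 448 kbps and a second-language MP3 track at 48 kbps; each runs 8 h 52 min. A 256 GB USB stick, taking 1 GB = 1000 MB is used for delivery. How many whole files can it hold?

8 h 52 min = 532 min = 31920 s
Audio total: 448 + 48 = 496 kbps = 0.496 Mbps.
Total bitrate: 2.586 Mbps.
Per item: 2.586 Mbps × 31920 s = 82,545 Mb = 10,318 MB.
Capacity: 256 GB = 2,048,000 Mb; 24.81 items → 24 complete.

24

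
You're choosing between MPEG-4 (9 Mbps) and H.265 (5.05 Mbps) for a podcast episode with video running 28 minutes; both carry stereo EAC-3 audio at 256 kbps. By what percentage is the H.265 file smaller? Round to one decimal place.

28 min = 1680 s
Audio: 256 kbps = 0.256 Mbps.
MPEG-4: 9.256 Mbps × 1680 s = 15550.1 Mb = 1.944 GB.
H.265: 5.306 Mbps × 1680 s = 8914.1 Mb = 1.114 GB.
Reduction: (1 − 1.114/1.944) × 100 = 42.68%.

42.7%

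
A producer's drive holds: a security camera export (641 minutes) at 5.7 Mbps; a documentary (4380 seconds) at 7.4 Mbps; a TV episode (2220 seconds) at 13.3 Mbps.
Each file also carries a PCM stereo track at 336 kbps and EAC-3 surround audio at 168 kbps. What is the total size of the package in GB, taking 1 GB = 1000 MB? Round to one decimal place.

38.0 GB

Audio total: 336 + 168 = 504 kbps = 0.504 Mbps.
security camera export: 6.204 Mbps × 38460 s = 238605.8 Mb
documentary: 7.904 Mbps × 4380 s = 34619.5 Mb
TV episode: 13.804 Mbps × 2220 s = 30644.9 Mb
Total: 303870.2 Mb = 37983.8 MB.
= 37.98 GB.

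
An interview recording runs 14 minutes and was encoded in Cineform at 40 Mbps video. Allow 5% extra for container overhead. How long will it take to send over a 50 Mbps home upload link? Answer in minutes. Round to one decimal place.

11.8 minutes

14 min = 840 s
File: 40.000 Mbps × 840 s = 33600.0 Mb.
With 5% container overhead: ×1.05. → 35280.0 Mb.
At 50 Mbps: 35280.0 / 50 = 705.6 s ≈ 11.8 minutes.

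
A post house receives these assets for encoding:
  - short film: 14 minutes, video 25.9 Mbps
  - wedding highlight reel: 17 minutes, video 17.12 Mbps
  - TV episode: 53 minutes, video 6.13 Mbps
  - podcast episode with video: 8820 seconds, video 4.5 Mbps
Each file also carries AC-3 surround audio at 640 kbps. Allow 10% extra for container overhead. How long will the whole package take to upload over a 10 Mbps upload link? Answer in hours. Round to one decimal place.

Audio: 640 kbps = 0.640 Mbps.
short film: 26.540 Mbps × 840 s × 1.10 = 24523.0 Mb
wedding highlight reel: 17.760 Mbps × 1020 s × 1.10 = 19926.7 Mb
TV episode: 6.770 Mbps × 3180 s × 1.10 = 23681.5 Mb
podcast episode with video: 5.140 Mbps × 8820 s × 1.10 = 49868.3 Mb
Total: 117999.4 Mb = 14749.9 MB.
At 10 Mbps: 117999.4 / 10 = 11800 s ≈ 3.28 hours.

3.3 hours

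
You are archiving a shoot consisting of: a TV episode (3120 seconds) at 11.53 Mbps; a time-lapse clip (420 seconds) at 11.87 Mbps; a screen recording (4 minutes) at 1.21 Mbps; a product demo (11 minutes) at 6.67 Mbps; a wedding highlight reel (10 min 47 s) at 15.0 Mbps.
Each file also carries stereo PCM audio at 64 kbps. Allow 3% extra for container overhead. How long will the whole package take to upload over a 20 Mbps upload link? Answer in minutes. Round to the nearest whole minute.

Audio: 64 kbps = 0.064 Mbps.
TV episode: 11.594 Mbps × 3120 s × 1.03 = 37258.5 Mb
time-lapse clip: 11.934 Mbps × 420 s × 1.03 = 5162.6 Mb
screen recording: 1.274 Mbps × 240 s × 1.03 = 314.9 Mb
product demo: 6.734 Mbps × 660 s × 1.03 = 4577.8 Mb
wedding highlight reel: 15.064 Mbps × 647 s × 1.03 = 10038.8 Mb
Total: 57352.6 Mb = 7169.1 MB.
At 20 Mbps: 57352.6 / 20 = 2868 s ≈ 47.8 minutes.

48 minutes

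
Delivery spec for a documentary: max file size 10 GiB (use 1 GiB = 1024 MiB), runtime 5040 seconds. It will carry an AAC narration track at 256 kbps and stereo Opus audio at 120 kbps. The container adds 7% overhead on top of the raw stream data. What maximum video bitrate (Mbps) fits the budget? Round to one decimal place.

Budget: 10 GiB = 85899.3 Mb.
Stream payload after overhead: 85899.3 / 1.07 = 80279.8 Mb.
Total bitrate budget: 80279.8 Mb / 5040 s = 15.929 Mbps.
Audio total: 256 + 120 = 376 kbps = 0.376 Mbps.
Video: 15.929 − 0.376 = 15.553 Mbps.

15.6 Mbps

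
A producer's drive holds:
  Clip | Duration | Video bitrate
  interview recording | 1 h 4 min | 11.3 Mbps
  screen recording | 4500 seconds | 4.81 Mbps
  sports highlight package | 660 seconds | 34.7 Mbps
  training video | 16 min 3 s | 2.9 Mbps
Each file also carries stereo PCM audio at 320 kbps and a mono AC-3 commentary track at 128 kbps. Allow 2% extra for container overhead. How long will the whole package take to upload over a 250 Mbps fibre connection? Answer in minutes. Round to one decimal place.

6.5 minutes

Audio total: 320 + 128 = 448 kbps = 0.448 Mbps.
interview recording: 11.748 Mbps × 3840 s × 1.02 = 46014.6 Mb
screen recording: 5.258 Mbps × 4500 s × 1.02 = 24134.2 Mb
sports highlight package: 35.148 Mbps × 660 s × 1.02 = 23661.6 Mb
training video: 3.348 Mbps × 963 s × 1.02 = 3288.6 Mb
Total: 97099.0 Mb = 12137.4 MB.
At 250 Mbps: 97099.0 / 250 = 388 s ≈ 6.47 minutes.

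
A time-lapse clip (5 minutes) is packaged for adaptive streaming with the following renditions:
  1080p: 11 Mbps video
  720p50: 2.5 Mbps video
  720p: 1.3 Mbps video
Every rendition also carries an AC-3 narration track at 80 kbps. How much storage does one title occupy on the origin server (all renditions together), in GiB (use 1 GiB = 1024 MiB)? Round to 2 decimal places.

0.53 GiB

5 min = 300 s
Audio: 80 kbps = 0.080 Mbps.
Sum of rendition bitrates: (11+0.080) + (2.5+0.080) + (1.3+0.080) = 15.040 Mbps.
× 300 s = 4,512 Mb = 564.0 MB = 0.5253 GiB.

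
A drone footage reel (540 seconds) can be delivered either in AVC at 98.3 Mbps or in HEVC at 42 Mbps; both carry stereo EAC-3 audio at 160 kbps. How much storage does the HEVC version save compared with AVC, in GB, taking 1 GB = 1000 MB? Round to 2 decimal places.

Audio: 160 kbps = 0.160 Mbps.
AVC: 98.460 Mbps × 540 s = 53168.4 Mb = 6.646 GB.
HEVC: 42.160 Mbps × 540 s = 22766.4 Mb = 2.846 GB.
Saving: 6.646 − 2.846 = 3.800 GB.

3.80 GB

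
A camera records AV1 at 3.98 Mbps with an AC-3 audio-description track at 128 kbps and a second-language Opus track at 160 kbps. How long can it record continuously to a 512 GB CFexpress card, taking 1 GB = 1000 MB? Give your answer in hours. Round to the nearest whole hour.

Audio total: 128 + 160 = 288 kbps = 0.288 Mbps.
Total bitrate: 3.98 + 0.288 = 4.268 Mbps.
Capacity: 512 GB = 4,096,000 Mb.
Recording time: 4,096,000 / 4.268 = 959,700 s ≈ 267 hours.

267 hours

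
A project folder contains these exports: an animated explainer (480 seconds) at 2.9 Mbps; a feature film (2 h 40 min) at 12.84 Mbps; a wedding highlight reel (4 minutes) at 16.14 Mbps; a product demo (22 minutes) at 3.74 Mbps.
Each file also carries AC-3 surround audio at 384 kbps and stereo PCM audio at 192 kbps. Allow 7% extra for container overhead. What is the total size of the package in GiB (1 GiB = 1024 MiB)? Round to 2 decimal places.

17.46 GiB

Audio total: 384 + 192 = 576 kbps = 0.576 Mbps.
animated explainer: 3.476 Mbps × 480 s × 1.07 = 1785.3 Mb
feature film: 13.416 Mbps × 9600 s × 1.07 = 137809.2 Mb
wedding highlight reel: 16.716 Mbps × 240 s × 1.07 = 4292.7 Mb
product demo: 4.316 Mbps × 1320 s × 1.07 = 6095.9 Mb
Total: 149983.0 Mb = 18747.9 MB.
= 17.46 GiB.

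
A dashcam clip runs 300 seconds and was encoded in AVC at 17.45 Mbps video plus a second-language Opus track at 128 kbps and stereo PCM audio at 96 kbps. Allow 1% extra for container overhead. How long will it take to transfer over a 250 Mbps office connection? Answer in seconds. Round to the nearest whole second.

Audio total: 128 + 96 = 224 kbps = 0.224 Mbps.
Total bitrate: 17.674 Mbps.
File: 17.674 Mbps × 300 s = 5302.2 Mb.
With 1% container overhead: ×1.01. → 5355.2 Mb.
At 250 Mbps: 5355.2 / 250 = 21.4 s ≈ 21.4 seconds.

21 seconds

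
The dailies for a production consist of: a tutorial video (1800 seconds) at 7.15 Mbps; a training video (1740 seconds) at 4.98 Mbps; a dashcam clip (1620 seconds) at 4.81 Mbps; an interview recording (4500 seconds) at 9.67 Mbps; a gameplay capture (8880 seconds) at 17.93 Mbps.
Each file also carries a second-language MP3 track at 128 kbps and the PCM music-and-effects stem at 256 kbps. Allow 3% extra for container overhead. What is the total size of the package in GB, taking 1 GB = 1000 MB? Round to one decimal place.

30.8 GB

Audio total: 128 + 256 = 384 kbps = 0.384 Mbps.
tutorial video: 7.534 Mbps × 1800 s × 1.03 = 13968.0 Mb
training video: 5.364 Mbps × 1740 s × 1.03 = 9613.4 Mb
dashcam clip: 5.194 Mbps × 1620 s × 1.03 = 8666.7 Mb
interview recording: 10.054 Mbps × 4500 s × 1.03 = 46600.3 Mb
gameplay capture: 18.314 Mbps × 8880 s × 1.03 = 167507.2 Mb
Total: 246355.6 Mb = 30794.4 MB.
= 30.79 GB.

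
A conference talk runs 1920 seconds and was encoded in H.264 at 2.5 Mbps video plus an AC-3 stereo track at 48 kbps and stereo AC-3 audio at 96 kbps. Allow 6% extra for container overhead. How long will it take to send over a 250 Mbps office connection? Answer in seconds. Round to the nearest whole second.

Audio total: 48 + 96 = 144 kbps = 0.144 Mbps.
Total bitrate: 2.644 Mbps.
File: 2.644 Mbps × 1920 s = 5076.5 Mb.
With 6% container overhead: ×1.06. → 5381.1 Mb.
At 250 Mbps: 5381.1 / 250 = 21.5 s ≈ 21.5 seconds.

22 seconds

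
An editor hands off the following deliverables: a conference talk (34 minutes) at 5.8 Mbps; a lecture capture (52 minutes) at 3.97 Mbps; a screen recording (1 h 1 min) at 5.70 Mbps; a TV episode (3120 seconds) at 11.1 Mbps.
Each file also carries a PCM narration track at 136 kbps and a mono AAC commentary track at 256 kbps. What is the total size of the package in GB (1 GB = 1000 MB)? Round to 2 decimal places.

Audio total: 136 + 256 = 392 kbps = 0.392 Mbps.
conference talk: 6.192 Mbps × 2040 s = 12631.7 Mb
lecture capture: 4.362 Mbps × 3120 s = 13609.4 Mb
screen recording: 6.092 Mbps × 3660 s = 22296.7 Mb
TV episode: 11.492 Mbps × 3120 s = 35855.0 Mb
Total: 84392.9 Mb = 10549.1 MB.
= 10.55 GB.

10.55 GB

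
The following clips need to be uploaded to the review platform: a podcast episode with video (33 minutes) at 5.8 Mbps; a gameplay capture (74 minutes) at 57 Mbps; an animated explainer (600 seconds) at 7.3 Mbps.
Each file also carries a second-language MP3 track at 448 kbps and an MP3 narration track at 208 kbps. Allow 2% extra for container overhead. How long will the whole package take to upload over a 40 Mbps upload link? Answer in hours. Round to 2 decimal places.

Audio total: 448 + 208 = 656 kbps = 0.656 Mbps.
podcast episode with video: 6.456 Mbps × 1980 s × 1.02 = 13038.5 Mb
gameplay capture: 57.656 Mbps × 4440 s × 1.02 = 261112.5 Mb
animated explainer: 7.956 Mbps × 600 s × 1.02 = 4869.1 Mb
Total: 279020.1 Mb = 34877.5 MB.
At 40 Mbps: 279020.1 / 40 = 6976 s ≈ 1.94 hours.

1.94 hours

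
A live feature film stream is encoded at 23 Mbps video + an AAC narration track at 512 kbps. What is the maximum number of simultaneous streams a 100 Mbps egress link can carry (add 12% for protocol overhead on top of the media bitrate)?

3

Audio: 512 kbps = 0.512 Mbps.
Per-viewer media rate: 23.512 Mbps.
On the wire with 12% overhead: 26.333 Mbps.
100 Mbps = 100.0 Mbps; 100.0 / 26.333 = 3.80 → 3 viewers.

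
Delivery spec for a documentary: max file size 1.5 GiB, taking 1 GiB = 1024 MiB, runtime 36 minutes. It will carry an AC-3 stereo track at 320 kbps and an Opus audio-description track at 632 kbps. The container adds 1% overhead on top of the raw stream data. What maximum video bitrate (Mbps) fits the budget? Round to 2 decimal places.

Budget: 1.5 GiB = 12884.9 Mb.
Stream payload after overhead: 12884.9 / 1.01 = 12757.3 Mb.
36 min = 2160 s
Total bitrate budget: 12757.3 Mb / 2160 s = 5.906 Mbps.
Audio total: 320 + 632 = 952 kbps = 0.952 Mbps.
Video: 5.906 − 0.952 = 4.954 Mbps.

4.95 Mbps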